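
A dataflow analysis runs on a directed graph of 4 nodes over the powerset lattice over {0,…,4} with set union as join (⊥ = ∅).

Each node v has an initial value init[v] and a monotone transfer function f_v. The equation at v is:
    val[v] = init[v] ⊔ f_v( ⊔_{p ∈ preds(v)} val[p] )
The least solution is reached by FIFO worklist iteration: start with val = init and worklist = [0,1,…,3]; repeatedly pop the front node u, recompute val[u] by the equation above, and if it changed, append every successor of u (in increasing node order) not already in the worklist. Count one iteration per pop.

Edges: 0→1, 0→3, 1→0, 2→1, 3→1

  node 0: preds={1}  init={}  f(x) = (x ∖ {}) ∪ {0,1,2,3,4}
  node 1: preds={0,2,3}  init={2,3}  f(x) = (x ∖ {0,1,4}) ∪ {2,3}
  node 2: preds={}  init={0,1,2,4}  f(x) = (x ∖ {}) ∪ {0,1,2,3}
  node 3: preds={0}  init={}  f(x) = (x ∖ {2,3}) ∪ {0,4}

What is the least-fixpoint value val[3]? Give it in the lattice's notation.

Iteration log — 5 steps:
  step 1. node 0  ⊔preds={2,3}  new={0,1,2,3,4}  old={}  +wl: 
  step 2. node 1  ⊔preds={0,1,2,3,4}  new={2,3}  stable
  step 3. node 2  ⊔preds={}  new={0,1,2,3,4}  old={0,1,2,4}  +wl: 1
  step 4. node 3  ⊔preds={0,1,2,3,4}  new={0,1,4}  old={}  +wl: 
  step 5. node 1  ⊔preds={0,1,2,3,4}  new={2,3}  stable

Least fixpoint reached:
  node 0: {0,1,2,3,4}
  node 1: {2,3}
  node 2: {0,1,2,3,4}
  node 3: {0,1,4}

{0,1,4}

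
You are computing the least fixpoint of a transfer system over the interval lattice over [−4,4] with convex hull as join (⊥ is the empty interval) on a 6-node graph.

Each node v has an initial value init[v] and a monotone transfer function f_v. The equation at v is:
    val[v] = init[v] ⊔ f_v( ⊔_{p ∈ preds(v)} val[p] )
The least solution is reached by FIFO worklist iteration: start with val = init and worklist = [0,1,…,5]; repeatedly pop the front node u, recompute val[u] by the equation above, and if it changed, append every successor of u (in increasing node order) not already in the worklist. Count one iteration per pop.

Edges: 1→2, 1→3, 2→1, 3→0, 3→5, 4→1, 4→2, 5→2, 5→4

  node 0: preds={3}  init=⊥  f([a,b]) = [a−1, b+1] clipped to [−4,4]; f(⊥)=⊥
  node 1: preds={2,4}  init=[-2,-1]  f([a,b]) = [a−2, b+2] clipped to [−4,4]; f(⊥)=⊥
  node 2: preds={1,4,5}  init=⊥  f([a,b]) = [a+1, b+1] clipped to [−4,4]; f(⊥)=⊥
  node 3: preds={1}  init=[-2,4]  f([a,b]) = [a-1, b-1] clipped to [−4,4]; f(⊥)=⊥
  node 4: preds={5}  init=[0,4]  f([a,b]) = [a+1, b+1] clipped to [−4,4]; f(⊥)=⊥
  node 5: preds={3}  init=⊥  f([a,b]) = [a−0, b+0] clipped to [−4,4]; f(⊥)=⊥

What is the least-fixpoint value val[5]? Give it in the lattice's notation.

[-4,4]

Worklist (21 pops):
  #1 pop 0: in=[-2,4] → [-3,4] (was ⊥); enqueue []
  #2 pop 1: in=[0,4] → [-2,4] (was [-2,-1]); enqueue []
  #3 pop 2: in=[-2,4] → [-1,4] (was ⊥); enqueue [1]
  #4 pop 3: in=[-2,4] → [-3,4] (was [-2,4]); enqueue [0]
  #5 pop 4: in=⊥ → [0,4] (no change)
  #6 pop 5: in=[-3,4] → [-3,4] (was ⊥); enqueue [2,4]
  #7 pop 1: in=[-1,4] → [-3,4] (was [-2,4]); enqueue [3]
  #8 pop 0: in=[-3,4] → [-4,4] (was [-3,4]); enqueue []
  #9 pop 2: in=[-3,4] → [-2,4] (was [-1,4]); enqueue [1]
  #10 pop 4: in=[-3,4] → [-2,4] (was [0,4]); enqueue [2]
  #11 pop 3: in=[-3,4] → [-4,4] (was [-3,4]); enqueue [0,5]
  #12 pop 1: in=[-2,4] → [-4,4] (was [-3,4]); enqueue [3]
  #13 pop 2: in=[-4,4] → [-3,4] (was [-2,4]); enqueue [1]
  #14 pop 0: in=[-4,4] → [-4,4] (no change)
  #15 pop 5: in=[-4,4] → [-4,4] (was [-3,4]); enqueue [2,4]
  #16 pop 3: in=[-4,4] → [-4,4] (no change)
  #17 pop 1: in=[-3,4] → [-4,4] (no change)
  #18 pop 2: in=[-4,4] → [-3,4] (no change)
  #19 pop 4: in=[-4,4] → [-3,4] (was [-2,4]); enqueue [1,2]
  #20 pop 1: in=[-3,4] → [-4,4] (no change)
  #21 pop 2: in=[-4,4] → [-3,4] (no change)

Fixpoint:
  val[0] = [-4,4]
  val[1] = [-4,4]
  val[2] = [-3,4]
  val[3] = [-4,4]
  val[4] = [-3,4]
  val[5] = [-4,4]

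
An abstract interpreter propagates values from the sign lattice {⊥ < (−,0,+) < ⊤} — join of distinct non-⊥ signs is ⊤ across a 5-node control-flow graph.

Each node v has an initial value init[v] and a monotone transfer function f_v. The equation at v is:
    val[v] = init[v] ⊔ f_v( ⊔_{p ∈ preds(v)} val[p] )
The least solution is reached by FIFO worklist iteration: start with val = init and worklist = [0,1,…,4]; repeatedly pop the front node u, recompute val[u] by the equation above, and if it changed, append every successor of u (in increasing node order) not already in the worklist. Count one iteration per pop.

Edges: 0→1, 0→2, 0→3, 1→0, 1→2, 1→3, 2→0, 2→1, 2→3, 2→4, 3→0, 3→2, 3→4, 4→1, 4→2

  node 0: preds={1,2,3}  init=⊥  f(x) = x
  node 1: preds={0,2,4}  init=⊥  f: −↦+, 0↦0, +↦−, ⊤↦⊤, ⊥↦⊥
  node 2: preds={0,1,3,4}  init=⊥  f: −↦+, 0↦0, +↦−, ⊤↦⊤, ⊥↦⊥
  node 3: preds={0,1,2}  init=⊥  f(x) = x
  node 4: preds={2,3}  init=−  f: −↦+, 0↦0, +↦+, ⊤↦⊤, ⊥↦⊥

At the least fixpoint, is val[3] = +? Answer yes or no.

no

Trace (10 dequeues):
  [1] u=0 | in ⊥ | out ⊥ | ==
  [2] u=1 | in − | out + | prev ⊥ | push {0}
  [3] u=2 | in ⊤ | out ⊤ | prev ⊥ | push {1}
  [4] u=3 | in ⊤ | out ⊤ | prev ⊥ | push {2}
  [5] u=4 | in ⊤ | out ⊤ | prev − | push {}
  [6] u=0 | in ⊤ | out ⊤ | prev ⊥ | push {3}
  [7] u=1 | in ⊤ | out ⊤ | prev + | push {0}
  [8] u=2 | in ⊤ | out ⊤ | ==
  [9] u=3 | in ⊤ | out ⊤ | ==
  [10] u=0 | in ⊤ | out ⊤ | ==

Converged values:
  [0] ⊤
  [1] ⊤
  [2] ⊤
  [3] ⊤
  [4] ⊤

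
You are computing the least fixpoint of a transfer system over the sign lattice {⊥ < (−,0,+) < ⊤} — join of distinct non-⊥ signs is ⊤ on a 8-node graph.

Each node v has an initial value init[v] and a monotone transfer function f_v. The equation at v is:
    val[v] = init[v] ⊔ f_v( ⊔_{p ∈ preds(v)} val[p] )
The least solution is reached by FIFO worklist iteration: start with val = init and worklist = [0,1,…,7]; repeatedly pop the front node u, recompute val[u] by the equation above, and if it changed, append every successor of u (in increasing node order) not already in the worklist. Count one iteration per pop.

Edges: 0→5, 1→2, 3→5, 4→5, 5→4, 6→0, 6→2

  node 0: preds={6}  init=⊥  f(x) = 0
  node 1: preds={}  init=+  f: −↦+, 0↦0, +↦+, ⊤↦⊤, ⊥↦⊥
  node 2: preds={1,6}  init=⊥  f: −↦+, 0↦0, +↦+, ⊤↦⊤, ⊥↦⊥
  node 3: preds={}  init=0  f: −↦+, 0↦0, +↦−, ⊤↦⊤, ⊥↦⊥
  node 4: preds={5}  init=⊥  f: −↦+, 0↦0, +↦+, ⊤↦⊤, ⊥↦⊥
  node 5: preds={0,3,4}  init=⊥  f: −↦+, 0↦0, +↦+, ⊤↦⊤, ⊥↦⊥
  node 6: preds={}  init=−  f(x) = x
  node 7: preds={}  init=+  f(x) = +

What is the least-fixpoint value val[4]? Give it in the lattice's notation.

0

Worklist (10 pops):
  #1 pop 0: in=− → 0 (was ⊥); enqueue []
  #2 pop 1: in=⊥ → + (no change)
  #3 pop 2: in=⊤ → ⊤ (was ⊥); enqueue []
  #4 pop 3: in=⊥ → 0 (no change)
  #5 pop 4: in=⊥ → ⊥ (no change)
  #6 pop 5: in=0 → 0 (was ⊥); enqueue [4]
  #7 pop 6: in=⊥ → − (no change)
  #8 pop 7: in=⊥ → + (no change)
  #9 pop 4: in=0 → 0 (was ⊥); enqueue [5]
  #10 pop 5: in=0 → 0 (no change)

Fixpoint:
  val[0] = 0
  val[1] = +
  val[2] = ⊤
  val[3] = 0
  val[4] = 0
  val[5] = 0
  val[6] = −
  val[7] = +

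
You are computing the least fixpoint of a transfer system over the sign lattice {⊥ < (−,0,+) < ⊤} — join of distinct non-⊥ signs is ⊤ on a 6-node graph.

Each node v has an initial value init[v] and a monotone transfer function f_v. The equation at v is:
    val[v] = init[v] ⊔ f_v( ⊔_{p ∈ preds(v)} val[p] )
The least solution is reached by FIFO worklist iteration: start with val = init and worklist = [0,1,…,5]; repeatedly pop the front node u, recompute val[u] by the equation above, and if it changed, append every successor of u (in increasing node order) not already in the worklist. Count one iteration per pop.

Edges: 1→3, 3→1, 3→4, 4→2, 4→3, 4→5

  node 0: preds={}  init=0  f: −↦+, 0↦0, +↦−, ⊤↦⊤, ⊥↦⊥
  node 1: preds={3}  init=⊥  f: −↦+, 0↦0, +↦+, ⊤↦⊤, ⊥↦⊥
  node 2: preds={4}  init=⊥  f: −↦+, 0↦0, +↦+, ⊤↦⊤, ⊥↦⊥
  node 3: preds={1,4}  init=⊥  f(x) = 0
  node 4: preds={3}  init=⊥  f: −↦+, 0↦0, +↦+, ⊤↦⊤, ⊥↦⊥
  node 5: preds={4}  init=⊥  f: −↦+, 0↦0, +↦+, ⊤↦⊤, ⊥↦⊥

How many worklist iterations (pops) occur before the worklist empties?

9

Iteration log — 9 steps:
  step 1. node 0  ⊔preds=⊥  new=0  stable
  step 2. node 1  ⊔preds=⊥  new=⊥  stable
  step 3. node 2  ⊔preds=⊥  new=⊥  stable
  step 4. node 3  ⊔preds=⊥  new=0  old=⊥  +wl: 1
  step 5. node 4  ⊔preds=0  new=0  old=⊥  +wl: 2,3
  step 6. node 5  ⊔preds=0  new=0  old=⊥  +wl: 
  step 7. node 1  ⊔preds=0  new=0  old=⊥  +wl: 
  step 8. node 2  ⊔preds=0  new=0  old=⊥  +wl: 
  step 9. node 3  ⊔preds=0  new=0  stable

Least fixpoint reached:
  node 0: 0
  node 1: 0
  node 2: 0
  node 3: 0
  node 4: 0
  node 5: 0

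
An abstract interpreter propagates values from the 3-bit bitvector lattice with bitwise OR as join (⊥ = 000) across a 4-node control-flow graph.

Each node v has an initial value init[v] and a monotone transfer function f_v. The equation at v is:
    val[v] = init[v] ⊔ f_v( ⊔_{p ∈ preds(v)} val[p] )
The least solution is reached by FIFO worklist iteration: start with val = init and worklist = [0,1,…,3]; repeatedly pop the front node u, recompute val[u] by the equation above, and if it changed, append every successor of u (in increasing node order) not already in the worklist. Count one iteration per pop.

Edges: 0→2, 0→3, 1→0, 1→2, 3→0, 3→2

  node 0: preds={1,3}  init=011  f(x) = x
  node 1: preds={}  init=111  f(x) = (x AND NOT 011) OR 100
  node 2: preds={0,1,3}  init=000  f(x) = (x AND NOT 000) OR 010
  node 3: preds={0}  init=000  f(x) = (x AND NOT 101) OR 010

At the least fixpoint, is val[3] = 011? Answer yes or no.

Worklist (6 pops):
  #1 pop 0: in=111 → 111 (was 011); enqueue []
  #2 pop 1: in=000 → 111 (no change)
  #3 pop 2: in=111 → 111 (was 000); enqueue []
  #4 pop 3: in=111 → 010 (was 000); enqueue [0,2]
  #5 pop 0: in=111 → 111 (no change)
  #6 pop 2: in=111 → 111 (no change)

Fixpoint:
  val[0] = 111
  val[1] = 111
  val[2] = 111
  val[3] = 010

no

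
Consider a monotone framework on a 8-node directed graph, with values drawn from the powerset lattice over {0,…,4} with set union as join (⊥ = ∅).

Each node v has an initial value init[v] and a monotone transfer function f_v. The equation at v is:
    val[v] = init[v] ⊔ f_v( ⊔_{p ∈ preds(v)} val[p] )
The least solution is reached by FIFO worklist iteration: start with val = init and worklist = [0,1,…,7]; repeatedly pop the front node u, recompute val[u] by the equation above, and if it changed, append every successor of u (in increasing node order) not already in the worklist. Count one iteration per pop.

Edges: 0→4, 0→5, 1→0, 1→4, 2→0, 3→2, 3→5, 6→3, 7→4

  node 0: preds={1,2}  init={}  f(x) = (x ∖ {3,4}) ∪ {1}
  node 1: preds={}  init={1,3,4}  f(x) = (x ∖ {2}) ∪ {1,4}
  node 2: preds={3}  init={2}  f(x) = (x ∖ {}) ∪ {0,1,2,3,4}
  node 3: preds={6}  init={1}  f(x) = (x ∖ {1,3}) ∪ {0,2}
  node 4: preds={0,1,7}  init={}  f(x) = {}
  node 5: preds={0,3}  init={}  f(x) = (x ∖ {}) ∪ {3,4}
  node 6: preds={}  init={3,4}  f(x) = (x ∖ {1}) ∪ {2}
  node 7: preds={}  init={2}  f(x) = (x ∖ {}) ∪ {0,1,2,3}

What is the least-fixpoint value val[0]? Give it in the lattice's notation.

Trace (13 dequeues):
  [1] u=0 | in {1,2,3,4} | out {1,2} | prev {} | push {}
  [2] u=1 | in {} | out {1,3,4} | ==
  [3] u=2 | in {1} | out {0,1,2,3,4} | prev {2} | push {0}
  [4] u=3 | in {3,4} | out {0,1,2,4} | prev {1} | push {2}
  [5] u=4 | in {1,2,3,4} | out {} | ==
  [6] u=5 | in {0,1,2,4} | out {0,1,2,3,4} | prev {} | push {}
  [7] u=6 | in {} | out {2,3,4} | prev {3,4} | push {3}
  [8] u=7 | in {} | out {0,1,2,3} | prev {2} | push {4}
  [9] u=0 | in {0,1,2,3,4} | out {0,1,2} | prev {1,2} | push {5}
  [10] u=2 | in {0,1,2,4} | out {0,1,2,3,4} | ==
  [11] u=3 | in {2,3,4} | out {0,1,2,4} | ==
  [12] u=4 | in {0,1,2,3,4} | out {} | ==
  [13] u=5 | in {0,1,2,4} | out {0,1,2,3,4} | ==

Converged values:
  [0] {0,1,2}
  [1] {1,3,4}
  [2] {0,1,2,3,4}
  [3] {0,1,2,4}
  [4] {}
  [5] {0,1,2,3,4}
  [6] {2,3,4}
  [7] {0,1,2,3}

{0,1,2}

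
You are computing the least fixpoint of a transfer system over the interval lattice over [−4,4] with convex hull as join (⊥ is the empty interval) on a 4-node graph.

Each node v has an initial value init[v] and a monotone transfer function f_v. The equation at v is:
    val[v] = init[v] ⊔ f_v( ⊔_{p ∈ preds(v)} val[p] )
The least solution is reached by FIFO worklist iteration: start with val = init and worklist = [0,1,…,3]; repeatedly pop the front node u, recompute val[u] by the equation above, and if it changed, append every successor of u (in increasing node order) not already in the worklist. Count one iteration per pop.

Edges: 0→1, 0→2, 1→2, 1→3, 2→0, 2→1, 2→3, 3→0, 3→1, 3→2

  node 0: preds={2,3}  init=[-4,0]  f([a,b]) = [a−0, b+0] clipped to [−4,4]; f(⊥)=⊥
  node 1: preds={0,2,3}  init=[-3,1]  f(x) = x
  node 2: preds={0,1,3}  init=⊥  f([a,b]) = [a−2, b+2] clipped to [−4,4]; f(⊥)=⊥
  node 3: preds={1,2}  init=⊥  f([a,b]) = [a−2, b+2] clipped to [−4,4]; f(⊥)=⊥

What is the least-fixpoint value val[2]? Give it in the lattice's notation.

Iteration log — 10 steps:
  step 1. node 0  ⊔preds=⊥  new=[-4,0]  stable
  step 2. node 1  ⊔preds=[-4,0]  new=[-4,1]  old=[-3,1]  +wl: 
  step 3. node 2  ⊔preds=[-4,1]  new=[-4,3]  old=⊥  +wl: 0,1
  step 4. node 3  ⊔preds=[-4,3]  new=[-4,4]  old=⊥  +wl: 2
  step 5. node 0  ⊔preds=[-4,4]  new=[-4,4]  old=[-4,0]  +wl: 
  step 6. node 1  ⊔preds=[-4,4]  new=[-4,4]  old=[-4,1]  +wl: 3
  step 7. node 2  ⊔preds=[-4,4]  new=[-4,4]  old=[-4,3]  +wl: 0,1
  step 8. node 3  ⊔preds=[-4,4]  new=[-4,4]  stable
  step 9. node 0  ⊔preds=[-4,4]  new=[-4,4]  stable
  step 10. node 1  ⊔preds=[-4,4]  new=[-4,4]  stable

Least fixpoint reached:
  node 0: [-4,4]
  node 1: [-4,4]
  node 2: [-4,4]
  node 3: [-4,4]

[-4,4]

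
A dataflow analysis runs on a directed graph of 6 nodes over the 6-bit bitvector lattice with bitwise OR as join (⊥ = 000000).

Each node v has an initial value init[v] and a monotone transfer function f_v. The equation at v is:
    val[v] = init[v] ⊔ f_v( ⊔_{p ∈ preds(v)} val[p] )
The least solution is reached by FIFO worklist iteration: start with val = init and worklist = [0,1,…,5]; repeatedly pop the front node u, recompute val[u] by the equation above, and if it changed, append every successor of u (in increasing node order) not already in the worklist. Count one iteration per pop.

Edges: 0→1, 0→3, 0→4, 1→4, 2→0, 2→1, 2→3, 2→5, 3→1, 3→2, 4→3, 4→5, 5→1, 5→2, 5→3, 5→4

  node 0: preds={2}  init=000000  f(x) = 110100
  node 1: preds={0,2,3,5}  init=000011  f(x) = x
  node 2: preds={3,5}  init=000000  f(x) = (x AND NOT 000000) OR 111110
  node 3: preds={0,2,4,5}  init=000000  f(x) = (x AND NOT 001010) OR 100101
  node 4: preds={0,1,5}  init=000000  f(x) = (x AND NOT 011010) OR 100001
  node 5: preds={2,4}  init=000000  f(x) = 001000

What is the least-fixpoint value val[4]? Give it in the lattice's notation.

Iteration log — 14 steps:
  step 1. node 0  ⊔preds=000000  new=110100  old=000000  +wl: 
  step 2. node 1  ⊔preds=110100  new=110111  old=000011  +wl: 
  step 3. node 2  ⊔preds=000000  new=111110  old=000000  +wl: 0,1
  step 4. node 3  ⊔preds=111110  new=110101  old=000000  +wl: 2
  step 5. node 4  ⊔preds=110111  new=100101  old=000000  +wl: 3
  step 6. node 5  ⊔preds=111111  new=001000  old=000000  +wl: 4
  step 7. node 0  ⊔preds=111110  new=110100  stable
  step 8. node 1  ⊔preds=111111  new=111111  old=110111  +wl: 
  step 9. node 2  ⊔preds=111101  new=111111  old=111110  +wl: 0,1,5
  step 10. node 3  ⊔preds=111111  new=110101  stable
  step 11. node 4  ⊔preds=111111  new=100101  stable
  step 12. node 0  ⊔preds=111111  new=110100  stable
  step 13. node 1  ⊔preds=111111  new=111111  stable
  step 14. node 5  ⊔preds=111111  new=001000  stable

Least fixpoint reached:
  node 0: 110100
  node 1: 111111
  node 2: 111111
  node 3: 110101
  node 4: 100101
  node 5: 001000

100101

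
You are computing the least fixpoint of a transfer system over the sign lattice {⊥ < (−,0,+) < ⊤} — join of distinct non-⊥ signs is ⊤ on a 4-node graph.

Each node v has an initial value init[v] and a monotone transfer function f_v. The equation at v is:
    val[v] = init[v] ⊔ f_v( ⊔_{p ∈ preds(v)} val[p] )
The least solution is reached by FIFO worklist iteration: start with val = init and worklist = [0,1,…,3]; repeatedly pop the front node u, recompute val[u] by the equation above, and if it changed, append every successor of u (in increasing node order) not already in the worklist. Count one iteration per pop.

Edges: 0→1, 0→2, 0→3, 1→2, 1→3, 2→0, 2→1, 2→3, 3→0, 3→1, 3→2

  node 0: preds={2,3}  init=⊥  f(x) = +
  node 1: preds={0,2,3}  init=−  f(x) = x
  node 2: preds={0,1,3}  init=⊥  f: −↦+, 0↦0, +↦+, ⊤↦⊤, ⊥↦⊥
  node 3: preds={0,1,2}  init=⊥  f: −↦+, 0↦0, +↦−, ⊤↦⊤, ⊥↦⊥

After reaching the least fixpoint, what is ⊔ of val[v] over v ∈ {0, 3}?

Worklist (7 pops):
  #1 pop 0: in=⊥ → + (was ⊥); enqueue []
  #2 pop 1: in=+ → ⊤ (was −); enqueue []
  #3 pop 2: in=⊤ → ⊤ (was ⊥); enqueue [0,1]
  #4 pop 3: in=⊤ → ⊤ (was ⊥); enqueue [2]
  #5 pop 0: in=⊤ → + (no change)
  #6 pop 1: in=⊤ → ⊤ (no change)
  #7 pop 2: in=⊤ → ⊤ (no change)

Fixpoint:
  val[0] = +
  val[1] = ⊤
  val[2] = ⊤
  val[3] = ⊤

⊤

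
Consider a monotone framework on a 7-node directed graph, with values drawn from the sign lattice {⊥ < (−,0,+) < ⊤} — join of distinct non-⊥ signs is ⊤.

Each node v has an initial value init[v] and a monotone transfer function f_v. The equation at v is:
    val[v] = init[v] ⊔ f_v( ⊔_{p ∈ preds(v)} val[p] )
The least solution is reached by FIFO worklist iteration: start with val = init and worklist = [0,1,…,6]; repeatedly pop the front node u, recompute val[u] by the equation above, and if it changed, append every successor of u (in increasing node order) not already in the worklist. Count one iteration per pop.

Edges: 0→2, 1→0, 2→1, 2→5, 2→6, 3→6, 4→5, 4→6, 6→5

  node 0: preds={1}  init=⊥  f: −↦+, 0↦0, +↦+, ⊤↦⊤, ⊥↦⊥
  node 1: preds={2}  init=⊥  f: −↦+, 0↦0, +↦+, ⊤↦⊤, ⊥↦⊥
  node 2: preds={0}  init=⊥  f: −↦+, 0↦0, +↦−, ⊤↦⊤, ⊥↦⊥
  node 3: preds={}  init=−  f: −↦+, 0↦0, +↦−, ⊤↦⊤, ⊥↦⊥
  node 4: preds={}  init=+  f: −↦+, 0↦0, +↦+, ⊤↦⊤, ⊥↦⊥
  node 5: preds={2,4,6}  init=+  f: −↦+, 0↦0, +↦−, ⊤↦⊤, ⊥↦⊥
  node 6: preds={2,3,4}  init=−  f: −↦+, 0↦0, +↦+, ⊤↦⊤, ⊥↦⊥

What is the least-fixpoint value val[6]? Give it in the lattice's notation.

⊤

Worklist (8 pops):
  #1 pop 0: in=⊥ → ⊥ (no change)
  #2 pop 1: in=⊥ → ⊥ (no change)
  #3 pop 2: in=⊥ → ⊥ (no change)
  #4 pop 3: in=⊥ → − (no change)
  #5 pop 4: in=⊥ → + (no change)
  #6 pop 5: in=⊤ → ⊤ (was +); enqueue []
  #7 pop 6: in=⊤ → ⊤ (was −); enqueue [5]
  #8 pop 5: in=⊤ → ⊤ (no change)

Fixpoint:
  val[0] = ⊥
  val[1] = ⊥
  val[2] = ⊥
  val[3] = −
  val[4] = +
  val[5] = ⊤
  val[6] = ⊤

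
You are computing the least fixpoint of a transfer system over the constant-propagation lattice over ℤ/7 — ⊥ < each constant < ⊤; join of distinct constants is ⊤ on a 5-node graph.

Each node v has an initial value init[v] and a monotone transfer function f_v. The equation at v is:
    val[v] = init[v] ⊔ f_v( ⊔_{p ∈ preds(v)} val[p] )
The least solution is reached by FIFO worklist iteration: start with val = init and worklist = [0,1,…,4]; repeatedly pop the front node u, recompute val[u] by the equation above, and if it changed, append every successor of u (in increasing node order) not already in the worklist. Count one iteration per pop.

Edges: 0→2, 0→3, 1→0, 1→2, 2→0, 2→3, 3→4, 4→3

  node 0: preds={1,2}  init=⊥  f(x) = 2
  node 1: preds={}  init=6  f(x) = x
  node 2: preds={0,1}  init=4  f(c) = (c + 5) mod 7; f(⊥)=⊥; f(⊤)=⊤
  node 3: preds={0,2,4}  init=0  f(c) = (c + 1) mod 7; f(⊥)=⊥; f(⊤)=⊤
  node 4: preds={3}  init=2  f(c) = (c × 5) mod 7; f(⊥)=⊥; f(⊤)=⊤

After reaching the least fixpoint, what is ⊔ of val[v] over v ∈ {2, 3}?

⊤

Worklist (7 pops):
  #1 pop 0: in=⊤ → 2 (was ⊥); enqueue []
  #2 pop 1: in=⊥ → 6 (no change)
  #3 pop 2: in=⊤ → ⊤ (was 4); enqueue [0]
  #4 pop 3: in=⊤ → ⊤ (was 0); enqueue []
  #5 pop 4: in=⊤ → ⊤ (was 2); enqueue [3]
  #6 pop 0: in=⊤ → 2 (no change)
  #7 pop 3: in=⊤ → ⊤ (no change)

Fixpoint:
  val[0] = 2
  val[1] = 6
  val[2] = ⊤
  val[3] = ⊤
  val[4] = ⊤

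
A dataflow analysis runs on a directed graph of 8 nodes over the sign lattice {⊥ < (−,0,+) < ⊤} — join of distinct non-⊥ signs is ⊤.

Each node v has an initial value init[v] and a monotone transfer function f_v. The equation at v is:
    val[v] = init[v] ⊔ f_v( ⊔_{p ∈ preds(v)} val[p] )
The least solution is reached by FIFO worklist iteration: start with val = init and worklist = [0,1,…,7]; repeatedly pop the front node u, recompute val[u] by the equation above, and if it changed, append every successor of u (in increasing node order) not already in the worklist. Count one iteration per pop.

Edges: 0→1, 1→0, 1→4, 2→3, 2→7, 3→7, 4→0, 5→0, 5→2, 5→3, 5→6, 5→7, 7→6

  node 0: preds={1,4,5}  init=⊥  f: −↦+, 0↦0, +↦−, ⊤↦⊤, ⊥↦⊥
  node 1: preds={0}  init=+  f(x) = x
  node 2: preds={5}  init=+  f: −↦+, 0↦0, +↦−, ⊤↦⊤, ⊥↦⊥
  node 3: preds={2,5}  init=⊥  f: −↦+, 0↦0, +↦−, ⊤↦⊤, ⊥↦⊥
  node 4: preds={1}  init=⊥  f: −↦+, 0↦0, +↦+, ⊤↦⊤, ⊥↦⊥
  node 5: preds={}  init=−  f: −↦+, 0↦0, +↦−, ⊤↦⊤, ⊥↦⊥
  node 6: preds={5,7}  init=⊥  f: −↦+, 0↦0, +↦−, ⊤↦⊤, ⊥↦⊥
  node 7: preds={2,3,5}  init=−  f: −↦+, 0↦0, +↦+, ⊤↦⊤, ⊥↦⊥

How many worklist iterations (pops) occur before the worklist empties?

Worklist (10 pops):
  #1 pop 0: in=⊤ → ⊤ (was ⊥); enqueue []
  #2 pop 1: in=⊤ → ⊤ (was +); enqueue [0]
  #3 pop 2: in=− → + (no change)
  #4 pop 3: in=⊤ → ⊤ (was ⊥); enqueue []
  #5 pop 4: in=⊤ → ⊤ (was ⊥); enqueue []
  #6 pop 5: in=⊥ → − (no change)
  #7 pop 6: in=− → + (was ⊥); enqueue []
  #8 pop 7: in=⊤ → ⊤ (was −); enqueue [6]
  #9 pop 0: in=⊤ → ⊤ (no change)
  #10 pop 6: in=⊤ → ⊤ (was +); enqueue []

Fixpoint:
  val[0] = ⊤
  val[1] = ⊤
  val[2] = +
  val[3] = ⊤
  val[4] = ⊤
  val[5] = −
  val[6] = ⊤
  val[7] = ⊤

10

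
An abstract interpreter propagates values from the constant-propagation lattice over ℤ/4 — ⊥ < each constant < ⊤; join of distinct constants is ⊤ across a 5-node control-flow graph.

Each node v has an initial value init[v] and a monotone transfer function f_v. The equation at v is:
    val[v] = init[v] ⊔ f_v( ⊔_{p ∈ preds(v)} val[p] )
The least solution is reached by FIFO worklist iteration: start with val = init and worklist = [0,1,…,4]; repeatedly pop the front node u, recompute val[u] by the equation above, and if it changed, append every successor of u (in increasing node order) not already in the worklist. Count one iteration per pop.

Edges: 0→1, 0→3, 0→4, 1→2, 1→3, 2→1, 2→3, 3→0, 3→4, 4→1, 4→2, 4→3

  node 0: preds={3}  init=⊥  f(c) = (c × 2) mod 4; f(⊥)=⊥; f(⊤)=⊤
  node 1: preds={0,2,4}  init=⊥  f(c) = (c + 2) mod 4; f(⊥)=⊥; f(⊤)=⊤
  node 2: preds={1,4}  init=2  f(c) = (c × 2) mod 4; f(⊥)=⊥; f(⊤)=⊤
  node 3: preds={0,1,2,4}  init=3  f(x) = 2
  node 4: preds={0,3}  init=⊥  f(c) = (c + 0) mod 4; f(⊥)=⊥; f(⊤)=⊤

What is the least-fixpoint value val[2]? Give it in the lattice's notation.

⊤

Worklist (11 pops):
  #1 pop 0: in=3 → 2 (was ⊥); enqueue []
  #2 pop 1: in=2 → 0 (was ⊥); enqueue []
  #3 pop 2: in=0 → ⊤ (was 2); enqueue [1]
  #4 pop 3: in=⊤ → ⊤ (was 3); enqueue [0]
  #5 pop 4: in=⊤ → ⊤ (was ⊥); enqueue [2,3]
  #6 pop 1: in=⊤ → ⊤ (was 0); enqueue []
  #7 pop 0: in=⊤ → ⊤ (was 2); enqueue [1,4]
  #8 pop 2: in=⊤ → ⊤ (no change)
  #9 pop 3: in=⊤ → ⊤ (no change)
  #10 pop 1: in=⊤ → ⊤ (no change)
  #11 pop 4: in=⊤ → ⊤ (no change)

Fixpoint:
  val[0] = ⊤
  val[1] = ⊤
  val[2] = ⊤
  val[3] = ⊤
  val[4] = ⊤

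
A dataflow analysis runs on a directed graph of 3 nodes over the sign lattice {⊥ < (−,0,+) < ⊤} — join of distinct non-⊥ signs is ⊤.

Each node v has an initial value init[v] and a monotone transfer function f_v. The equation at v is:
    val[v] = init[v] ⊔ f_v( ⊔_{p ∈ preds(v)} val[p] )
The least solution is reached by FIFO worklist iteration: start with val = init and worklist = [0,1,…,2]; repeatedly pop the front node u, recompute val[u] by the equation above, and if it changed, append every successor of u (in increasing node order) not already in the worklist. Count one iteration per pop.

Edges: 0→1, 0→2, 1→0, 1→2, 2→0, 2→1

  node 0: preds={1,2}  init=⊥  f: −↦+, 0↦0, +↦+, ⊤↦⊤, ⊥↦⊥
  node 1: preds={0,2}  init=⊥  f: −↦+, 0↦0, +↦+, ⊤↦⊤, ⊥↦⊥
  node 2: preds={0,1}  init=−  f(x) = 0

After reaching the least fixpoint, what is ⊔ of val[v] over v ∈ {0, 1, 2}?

⊤

Worklist (6 pops):
  #1 pop 0: in=− → + (was ⊥); enqueue []
  #2 pop 1: in=⊤ → ⊤ (was ⊥); enqueue [0]
  #3 pop 2: in=⊤ → ⊤ (was −); enqueue [1]
  #4 pop 0: in=⊤ → ⊤ (was +); enqueue [2]
  #5 pop 1: in=⊤ → ⊤ (no change)
  #6 pop 2: in=⊤ → ⊤ (no change)

Fixpoint:
  val[0] = ⊤
  val[1] = ⊤
  val[2] = ⊤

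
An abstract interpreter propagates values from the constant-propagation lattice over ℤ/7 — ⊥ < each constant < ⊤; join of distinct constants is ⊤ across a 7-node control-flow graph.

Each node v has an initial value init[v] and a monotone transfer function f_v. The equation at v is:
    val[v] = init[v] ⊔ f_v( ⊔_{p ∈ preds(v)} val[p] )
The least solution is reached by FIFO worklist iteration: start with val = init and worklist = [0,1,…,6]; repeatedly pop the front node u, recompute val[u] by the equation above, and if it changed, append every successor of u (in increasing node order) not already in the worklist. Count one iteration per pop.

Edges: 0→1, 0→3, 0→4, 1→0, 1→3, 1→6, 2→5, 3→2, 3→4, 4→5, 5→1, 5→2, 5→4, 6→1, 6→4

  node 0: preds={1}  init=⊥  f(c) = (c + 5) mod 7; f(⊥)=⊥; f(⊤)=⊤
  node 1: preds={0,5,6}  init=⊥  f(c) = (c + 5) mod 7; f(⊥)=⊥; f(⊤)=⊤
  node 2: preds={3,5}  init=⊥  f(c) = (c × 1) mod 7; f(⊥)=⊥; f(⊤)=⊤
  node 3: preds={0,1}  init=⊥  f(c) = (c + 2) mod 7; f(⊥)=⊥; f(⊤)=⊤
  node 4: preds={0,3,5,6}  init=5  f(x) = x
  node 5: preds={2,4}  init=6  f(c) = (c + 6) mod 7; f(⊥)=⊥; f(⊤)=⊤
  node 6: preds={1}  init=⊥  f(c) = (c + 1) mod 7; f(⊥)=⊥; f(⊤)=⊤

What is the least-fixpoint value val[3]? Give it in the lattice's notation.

Trace (19 dequeues):
  [1] u=0 | in ⊥ | out ⊥ | ==
  [2] u=1 | in 6 | out 4 | prev ⊥ | push {0}
  [3] u=2 | in 6 | out 6 | prev ⊥ | push {}
  [4] u=3 | in 4 | out 6 | prev ⊥ | push {2}
  [5] u=4 | in 6 | out ⊤ | prev 5 | push {}
  [6] u=5 | in ⊤ | out ⊤ | prev 6 | push {1,4}
  [7] u=6 | in 4 | out 5 | prev ⊥ | push {}
  [8] u=0 | in 4 | out 2 | prev ⊥ | push {3}
  [9] u=2 | in ⊤ | out ⊤ | prev 6 | push {5}
  [10] u=1 | in ⊤ | out ⊤ | prev 4 | push {0,6}
  [11] u=4 | in ⊤ | out ⊤ | ==
  [12] u=3 | in ⊤ | out ⊤ | prev 6 | push {2,4}
  [13] u=5 | in ⊤ | out ⊤ | ==
  [14] u=0 | in ⊤ | out ⊤ | prev 2 | push {1,3}
  [15] u=6 | in ⊤ | out ⊤ | prev 5 | push {}
  [16] u=2 | in ⊤ | out ⊤ | ==
  [17] u=4 | in ⊤ | out ⊤ | ==
  [18] u=1 | in ⊤ | out ⊤ | ==
  [19] u=3 | in ⊤ | out ⊤ | ==

Converged values:
  [0] ⊤
  [1] ⊤
  [2] ⊤
  [3] ⊤
  [4] ⊤
  [5] ⊤
  [6] ⊤

⊤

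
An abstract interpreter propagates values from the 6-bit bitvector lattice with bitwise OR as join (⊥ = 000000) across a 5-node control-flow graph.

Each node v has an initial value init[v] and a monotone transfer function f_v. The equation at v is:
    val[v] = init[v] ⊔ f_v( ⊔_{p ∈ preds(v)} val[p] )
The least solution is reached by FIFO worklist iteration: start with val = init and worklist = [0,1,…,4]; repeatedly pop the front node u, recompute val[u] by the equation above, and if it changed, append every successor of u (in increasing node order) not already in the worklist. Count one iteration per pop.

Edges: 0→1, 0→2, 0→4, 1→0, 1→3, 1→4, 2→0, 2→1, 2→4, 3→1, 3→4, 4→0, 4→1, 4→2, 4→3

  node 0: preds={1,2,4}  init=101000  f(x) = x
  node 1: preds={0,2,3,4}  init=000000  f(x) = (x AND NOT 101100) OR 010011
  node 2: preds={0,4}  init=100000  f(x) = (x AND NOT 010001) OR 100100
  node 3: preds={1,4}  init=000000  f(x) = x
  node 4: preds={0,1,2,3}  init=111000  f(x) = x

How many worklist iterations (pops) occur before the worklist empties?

Trace (12 dequeues):
  [1] u=0 | in 111000 | out 111000 | prev 101000 | push {}
  [2] u=1 | in 111000 | out 010011 | prev 000000 | push {0}
  [3] u=2 | in 111000 | out 101100 | prev 100000 | push {1}
  [4] u=3 | in 111011 | out 111011 | prev 000000 | push {}
  [5] u=4 | in 111111 | out 111111 | prev 111000 | push {2,3}
  [6] u=0 | in 111111 | out 111111 | prev 111000 | push {4}
  [7] u=1 | in 111111 | out 010011 | ==
  [8] u=2 | in 111111 | out 101110 | prev 101100 | push {0,1}
  [9] u=3 | in 111111 | out 111111 | prev 111011 | push {}
  [10] u=4 | in 111111 | out 111111 | ==
  [11] u=0 | in 111111 | out 111111 | ==
  [12] u=1 | in 111111 | out 010011 | ==

Converged values:
  [0] 111111
  [1] 010011
  [2] 101110
  [3] 111111
  [4] 111111

12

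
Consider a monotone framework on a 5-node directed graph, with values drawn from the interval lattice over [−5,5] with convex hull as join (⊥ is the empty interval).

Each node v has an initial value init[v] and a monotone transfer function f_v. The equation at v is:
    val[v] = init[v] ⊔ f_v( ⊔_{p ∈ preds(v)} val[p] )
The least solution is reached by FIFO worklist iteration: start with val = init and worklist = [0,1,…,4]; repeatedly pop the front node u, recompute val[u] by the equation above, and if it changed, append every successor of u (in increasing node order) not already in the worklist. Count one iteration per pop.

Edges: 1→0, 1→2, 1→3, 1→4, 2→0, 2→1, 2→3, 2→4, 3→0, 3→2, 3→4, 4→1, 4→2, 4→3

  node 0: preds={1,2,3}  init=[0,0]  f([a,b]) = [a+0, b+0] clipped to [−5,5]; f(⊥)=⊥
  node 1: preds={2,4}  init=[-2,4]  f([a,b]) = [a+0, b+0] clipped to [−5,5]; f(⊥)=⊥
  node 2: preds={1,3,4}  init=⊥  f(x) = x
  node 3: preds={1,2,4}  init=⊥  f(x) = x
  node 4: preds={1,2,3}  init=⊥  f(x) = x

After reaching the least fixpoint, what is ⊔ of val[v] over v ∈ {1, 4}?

[-2,4]

Trace (9 dequeues):
  [1] u=0 | in [-2,4] | out [-2,4] | prev [0,0] | push {}
  [2] u=1 | in ⊥ | out [-2,4] | ==
  [3] u=2 | in [-2,4] | out [-2,4] | prev ⊥ | push {0,1}
  [4] u=3 | in [-2,4] | out [-2,4] | prev ⊥ | push {2}
  [5] u=4 | in [-2,4] | out [-2,4] | prev ⊥ | push {3}
  [6] u=0 | in [-2,4] | out [-2,4] | ==
  [7] u=1 | in [-2,4] | out [-2,4] | ==
  [8] u=2 | in [-2,4] | out [-2,4] | ==
  [9] u=3 | in [-2,4] | out [-2,4] | ==

Converged values:
  [0] [-2,4]
  [1] [-2,4]
  [2] [-2,4]
  [3] [-2,4]
  [4] [-2,4]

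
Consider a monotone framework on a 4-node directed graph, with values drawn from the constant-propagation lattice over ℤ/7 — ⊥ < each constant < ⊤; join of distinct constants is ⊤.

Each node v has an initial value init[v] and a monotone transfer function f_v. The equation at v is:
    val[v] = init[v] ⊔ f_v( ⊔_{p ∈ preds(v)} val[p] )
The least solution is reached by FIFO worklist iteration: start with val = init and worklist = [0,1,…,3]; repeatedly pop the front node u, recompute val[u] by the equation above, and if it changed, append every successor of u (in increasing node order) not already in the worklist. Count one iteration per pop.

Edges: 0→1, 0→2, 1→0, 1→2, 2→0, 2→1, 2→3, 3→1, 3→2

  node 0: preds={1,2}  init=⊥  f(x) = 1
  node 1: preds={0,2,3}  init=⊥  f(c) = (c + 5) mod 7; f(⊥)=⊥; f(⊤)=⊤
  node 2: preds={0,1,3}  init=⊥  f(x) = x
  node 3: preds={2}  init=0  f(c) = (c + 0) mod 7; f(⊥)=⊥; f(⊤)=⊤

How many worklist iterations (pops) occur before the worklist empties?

7

Worklist (7 pops):
  #1 pop 0: in=⊥ → 1 (was ⊥); enqueue []
  #2 pop 1: in=⊤ → ⊤ (was ⊥); enqueue [0]
  #3 pop 2: in=⊤ → ⊤ (was ⊥); enqueue [1]
  #4 pop 3: in=⊤ → ⊤ (was 0); enqueue [2]
  #5 pop 0: in=⊤ → 1 (no change)
  #6 pop 1: in=⊤ → ⊤ (no change)
  #7 pop 2: in=⊤ → ⊤ (no change)

Fixpoint:
  val[0] = 1
  val[1] = ⊤
  val[2] = ⊤
  val[3] = ⊤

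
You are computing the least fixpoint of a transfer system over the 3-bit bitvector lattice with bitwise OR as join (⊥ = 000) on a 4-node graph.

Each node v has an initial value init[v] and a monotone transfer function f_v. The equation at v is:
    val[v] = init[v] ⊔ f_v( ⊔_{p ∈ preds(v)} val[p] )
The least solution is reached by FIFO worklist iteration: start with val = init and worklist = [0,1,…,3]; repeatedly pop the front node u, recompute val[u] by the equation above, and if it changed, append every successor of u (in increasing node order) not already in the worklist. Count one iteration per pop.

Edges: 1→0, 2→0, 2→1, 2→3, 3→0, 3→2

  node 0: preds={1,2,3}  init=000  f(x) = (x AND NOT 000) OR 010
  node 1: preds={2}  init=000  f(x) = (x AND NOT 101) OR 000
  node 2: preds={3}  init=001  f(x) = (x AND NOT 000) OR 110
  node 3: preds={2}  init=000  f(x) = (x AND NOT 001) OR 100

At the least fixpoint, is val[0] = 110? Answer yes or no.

no

Trace (8 dequeues):
  [1] u=0 | in 001 | out 011 | prev 000 | push {}
  [2] u=1 | in 001 | out 000 | ==
  [3] u=2 | in 000 | out 111 | prev 001 | push {0,1}
  [4] u=3 | in 111 | out 110 | prev 000 | push {2}
  [5] u=0 | in 111 | out 111 | prev 011 | push {}
  [6] u=1 | in 111 | out 010 | prev 000 | push {0}
  [7] u=2 | in 110 | out 111 | ==
  [8] u=0 | in 111 | out 111 | ==

Converged values:
  [0] 111
  [1] 010
  [2] 111
  [3] 110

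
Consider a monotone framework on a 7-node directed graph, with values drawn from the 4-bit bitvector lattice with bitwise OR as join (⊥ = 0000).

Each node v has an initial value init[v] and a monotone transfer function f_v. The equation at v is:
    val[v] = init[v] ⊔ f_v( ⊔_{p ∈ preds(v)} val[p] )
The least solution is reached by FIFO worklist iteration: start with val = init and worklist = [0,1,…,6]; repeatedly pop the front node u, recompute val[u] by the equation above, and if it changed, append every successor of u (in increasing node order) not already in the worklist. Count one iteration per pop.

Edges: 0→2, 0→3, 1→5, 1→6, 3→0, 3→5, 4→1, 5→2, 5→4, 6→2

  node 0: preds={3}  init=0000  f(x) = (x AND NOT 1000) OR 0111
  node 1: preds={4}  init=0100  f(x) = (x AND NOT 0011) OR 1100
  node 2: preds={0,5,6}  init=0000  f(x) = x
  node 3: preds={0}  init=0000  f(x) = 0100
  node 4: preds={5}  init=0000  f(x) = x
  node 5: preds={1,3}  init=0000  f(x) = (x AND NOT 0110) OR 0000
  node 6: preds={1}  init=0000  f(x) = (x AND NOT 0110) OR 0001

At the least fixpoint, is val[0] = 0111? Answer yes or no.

Worklist (11 pops):
  #1 pop 0: in=0000 → 0111 (was 0000); enqueue []
  #2 pop 1: in=0000 → 1100 (was 0100); enqueue []
  #3 pop 2: in=0111 → 0111 (was 0000); enqueue []
  #4 pop 3: in=0111 → 0100 (was 0000); enqueue [0]
  #5 pop 4: in=0000 → 0000 (no change)
  #6 pop 5: in=1100 → 1000 (was 0000); enqueue [2,4]
  #7 pop 6: in=1100 → 1001 (was 0000); enqueue []
  #8 pop 0: in=0100 → 0111 (no change)
  #9 pop 2: in=1111 → 1111 (was 0111); enqueue []
  #10 pop 4: in=1000 → 1000 (was 0000); enqueue [1]
  #11 pop 1: in=1000 → 1100 (no change)

Fixpoint:
  val[0] = 0111
  val[1] = 1100
  val[2] = 1111
  val[3] = 0100
  val[4] = 1000
  val[5] = 1000
  val[6] = 1001

yes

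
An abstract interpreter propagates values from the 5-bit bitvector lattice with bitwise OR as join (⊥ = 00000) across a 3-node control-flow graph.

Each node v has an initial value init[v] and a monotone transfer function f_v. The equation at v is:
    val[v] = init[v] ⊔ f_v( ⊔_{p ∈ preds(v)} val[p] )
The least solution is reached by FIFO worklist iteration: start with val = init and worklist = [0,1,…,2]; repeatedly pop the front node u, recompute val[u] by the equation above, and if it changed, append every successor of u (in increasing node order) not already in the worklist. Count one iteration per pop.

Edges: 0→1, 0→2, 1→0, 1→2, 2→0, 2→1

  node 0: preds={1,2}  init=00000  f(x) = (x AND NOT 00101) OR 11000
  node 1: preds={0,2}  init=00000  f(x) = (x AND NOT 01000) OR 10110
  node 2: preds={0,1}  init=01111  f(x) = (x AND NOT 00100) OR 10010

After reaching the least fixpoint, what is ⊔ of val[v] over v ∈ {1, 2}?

Iteration log — 5 steps:
  step 1. node 0  ⊔preds=01111  new=11010  old=00000  +wl: 
  step 2. node 1  ⊔preds=11111  new=10111  old=00000  +wl: 0
  step 3. node 2  ⊔preds=11111  new=11111  old=01111  +wl: 1
  step 4. node 0  ⊔preds=11111  new=11010  stable
  step 5. node 1  ⊔preds=11111  new=10111  stable

Least fixpoint reached:
  node 0: 11010
  node 1: 10111
  node 2: 11111

11111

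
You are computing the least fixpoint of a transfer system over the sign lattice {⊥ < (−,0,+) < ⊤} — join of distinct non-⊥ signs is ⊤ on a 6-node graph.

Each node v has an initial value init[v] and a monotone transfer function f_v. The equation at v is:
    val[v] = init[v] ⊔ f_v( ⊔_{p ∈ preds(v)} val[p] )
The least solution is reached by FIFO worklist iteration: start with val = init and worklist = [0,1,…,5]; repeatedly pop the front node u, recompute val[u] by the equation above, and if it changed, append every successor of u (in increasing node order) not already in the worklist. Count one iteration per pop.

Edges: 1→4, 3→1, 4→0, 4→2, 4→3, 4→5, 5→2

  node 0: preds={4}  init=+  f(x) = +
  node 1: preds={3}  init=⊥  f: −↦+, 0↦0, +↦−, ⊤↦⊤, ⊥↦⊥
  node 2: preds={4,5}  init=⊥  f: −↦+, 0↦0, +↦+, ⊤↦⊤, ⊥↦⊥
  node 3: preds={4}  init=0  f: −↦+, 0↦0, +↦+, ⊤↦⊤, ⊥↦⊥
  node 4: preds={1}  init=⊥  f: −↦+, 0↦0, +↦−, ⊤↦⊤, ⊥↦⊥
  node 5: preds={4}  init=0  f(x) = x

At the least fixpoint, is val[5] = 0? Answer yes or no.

Trace (9 dequeues):
  [1] u=0 | in ⊥ | out + | ==
  [2] u=1 | in 0 | out 0 | prev ⊥ | push {}
  [3] u=2 | in 0 | out 0 | prev ⊥ | push {}
  [4] u=3 | in ⊥ | out 0 | ==
  [5] u=4 | in 0 | out 0 | prev ⊥ | push {0,2,3}
  [6] u=5 | in 0 | out 0 | ==
  [7] u=0 | in 0 | out + | ==
  [8] u=2 | in 0 | out 0 | ==
  [9] u=3 | in 0 | out 0 | ==

Converged values:
  [0] +
  [1] 0
  [2] 0
  [3] 0
  [4] 0
  [5] 0

yes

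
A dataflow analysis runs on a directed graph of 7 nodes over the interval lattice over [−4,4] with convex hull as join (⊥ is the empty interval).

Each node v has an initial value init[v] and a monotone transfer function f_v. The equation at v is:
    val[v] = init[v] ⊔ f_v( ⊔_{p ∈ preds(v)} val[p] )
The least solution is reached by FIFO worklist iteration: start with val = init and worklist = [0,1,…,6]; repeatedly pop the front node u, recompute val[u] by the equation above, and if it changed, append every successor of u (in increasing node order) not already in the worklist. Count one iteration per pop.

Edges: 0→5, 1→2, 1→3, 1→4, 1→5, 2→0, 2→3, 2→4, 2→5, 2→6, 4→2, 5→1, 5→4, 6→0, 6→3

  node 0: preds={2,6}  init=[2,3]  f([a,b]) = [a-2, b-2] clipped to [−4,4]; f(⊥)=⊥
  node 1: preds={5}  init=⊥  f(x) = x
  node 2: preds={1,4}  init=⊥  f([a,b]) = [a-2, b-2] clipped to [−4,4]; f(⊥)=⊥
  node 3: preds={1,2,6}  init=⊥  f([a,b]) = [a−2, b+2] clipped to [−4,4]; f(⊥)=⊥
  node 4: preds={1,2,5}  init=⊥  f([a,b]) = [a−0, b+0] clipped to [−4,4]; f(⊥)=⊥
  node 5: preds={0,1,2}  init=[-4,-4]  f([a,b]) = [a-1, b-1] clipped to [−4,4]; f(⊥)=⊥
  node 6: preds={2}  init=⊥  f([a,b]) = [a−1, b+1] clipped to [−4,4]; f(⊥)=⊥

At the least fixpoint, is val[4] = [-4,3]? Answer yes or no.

no

Trace (21 dequeues):
  [1] u=0 | in ⊥ | out [2,3] | ==
  [2] u=1 | in [-4,-4] | out [-4,-4] | prev ⊥ | push {}
  [3] u=2 | in [-4,-4] | out [-4,-4] | prev ⊥ | push {0}
  [4] u=3 | in [-4,-4] | out [-4,-2] | prev ⊥ | push {}
  [5] u=4 | in [-4,-4] | out [-4,-4] | prev ⊥ | push {2}
  [6] u=5 | in [-4,3] | out [-4,2] | prev [-4,-4] | push {1,4}
  [7] u=6 | in [-4,-4] | out [-4,-3] | prev ⊥ | push {3}
  [8] u=0 | in [-4,-3] | out [-4,3] | prev [2,3] | push {5}
  [9] u=2 | in [-4,-4] | out [-4,-4] | ==
  [10] u=1 | in [-4,2] | out [-4,2] | prev [-4,-4] | push {2}
  [11] u=4 | in [-4,2] | out [-4,2] | prev [-4,-4] | push {}
  [12] u=3 | in [-4,2] | out [-4,4] | prev [-4,-2] | push {}
  [13] u=5 | in [-4,3] | out [-4,2] | ==
  [14] u=2 | in [-4,2] | out [-4,0] | prev [-4,-4] | push {0,3,4,5,6}
  [15] u=0 | in [-4,0] | out [-4,3] | ==
  [16] u=3 | in [-4,2] | out [-4,4] | ==
  [17] u=4 | in [-4,2] | out [-4,2] | ==
  [18] u=5 | in [-4,3] | out [-4,2] | ==
  [19] u=6 | in [-4,0] | out [-4,1] | prev [-4,-3] | push {0,3}
  [20] u=0 | in [-4,1] | out [-4,3] | ==
  [21] u=3 | in [-4,2] | out [-4,4] | ==

Converged values:
  [0] [-4,3]
  [1] [-4,2]
  [2] [-4,0]
  [3] [-4,4]
  [4] [-4,2]
  [5] [-4,2]
  [6] [-4,1]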